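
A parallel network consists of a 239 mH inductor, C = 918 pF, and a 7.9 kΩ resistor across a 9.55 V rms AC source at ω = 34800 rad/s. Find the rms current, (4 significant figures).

X_L = ωL = 8317 Ω
X_C = 1/(ωC) = 31300 Ω
Parallel: admittances add. Y = 1/R + 1/(jωL) + jωC
Y = (0.0001266 − j8.829e-05) S
|Y| = 0.0001543 S → |Z| = 1/|Y| = 6480 Ω, ∠Z = −∠Y = 34.89°
I = V/|Z| = 9.55/6480 = 1.474 mA

1.474 mA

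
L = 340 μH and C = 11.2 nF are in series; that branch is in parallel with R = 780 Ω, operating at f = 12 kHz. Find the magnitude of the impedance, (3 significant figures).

ω = 2πf = 75400 rad/s
X_L = ωL = 25.6 Ω
X_C = 1/(ωC) = 1180 Ω
Branch 1: Z₁ = R = 780 Ω
Branch 2 (series LC): Z₂ = j(X_L − X_C) = −j1160 Ω
Parallel: Z = Z₁Z₂/(Z₁+Z₂), |Z| = 647 Ω, ∠Z = -34.0°

647 Ω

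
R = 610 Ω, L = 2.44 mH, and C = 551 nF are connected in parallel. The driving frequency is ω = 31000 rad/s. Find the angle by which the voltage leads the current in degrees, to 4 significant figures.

-66.99°

X_L = ωL = 75.64 Ω
X_C = 1/(ωC) = 58.54 Ω
Parallel: admittances add. Y = 1/R + 1/(jωL) + jωC
Y = (0.001639 + j0.003860) S
|Y| = 0.004194 S → |Z| = 1/|Y| = 238.4 Ω, ∠Z = −∠Y = -66.99°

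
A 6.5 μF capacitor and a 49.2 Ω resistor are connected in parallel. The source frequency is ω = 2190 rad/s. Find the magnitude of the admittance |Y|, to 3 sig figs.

24.8 mS

X_C = 1/(ωC) = 70.2 Ω
Parallel: admittances add. Y = 1/R + jωC
Y = (0.0203 + j0.0142) S
|Y| = 0.0248 S → |Z| = 1/|Y| = 40.3 Ω, ∠Z = −∠Y = -35.0°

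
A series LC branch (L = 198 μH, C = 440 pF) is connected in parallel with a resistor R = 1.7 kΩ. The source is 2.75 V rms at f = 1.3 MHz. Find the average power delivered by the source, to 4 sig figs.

ω = 2πf = 8.168e+06 rad/s
X_L = ωL = 1617 Ω
X_C = 1/(ωC) = 278.2 Ω
Branch 1: Z₁ = R = 1700 Ω
Branch 2 (series LC): Z₂ = j(X_L − X_C) = j1339 Ω
Parallel: Z = Z₁Z₂/(Z₁+Z₂), |Z| = 1052 Ω, ∠Z = 51.77°
I = V/|Z| = 2.614 mA
P = VI cos φ = 2.75 × 0.002614 × cos(51.77°) = 4.449 mW

4.449 mW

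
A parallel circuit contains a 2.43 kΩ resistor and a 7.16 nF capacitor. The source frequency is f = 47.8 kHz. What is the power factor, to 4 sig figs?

0.1880

ω = 2πf = 300300 rad/s
X_C = 1/(ωC) = 465.0 Ω
Parallel: admittances add. Y = 1/R + jωC
Y = (0.0004115 + j0.002150) S
|Y| = 0.002189 S → |Z| = 1/|Y| = 456.7 Ω, ∠Z = −∠Y = -79.17°
cos φ = cos(-79.17°) = 0.1880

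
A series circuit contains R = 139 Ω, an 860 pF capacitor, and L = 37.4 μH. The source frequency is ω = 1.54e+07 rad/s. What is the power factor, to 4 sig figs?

0.2676

X_L = ωL = 576.0 Ω
X_C = 1/(ωC) = 75.51 Ω
Net reactance X = X_L − X_C = 500.5 Ω
Z = 139.0 + j500.5 Ω
|Z| = √(139.0² + 500.5²) = 519.4 Ω
∠Z = arctan(500.5/139.0) = 74.48°
cos φ = cos(74.48°) = 0.2676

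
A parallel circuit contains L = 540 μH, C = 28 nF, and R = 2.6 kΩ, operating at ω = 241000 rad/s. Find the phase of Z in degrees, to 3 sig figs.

X_L = ωL = 130 Ω
X_C = 1/(ωC) = 148 Ω
Parallel: admittances add. Y = 1/R + 1/(jωL) + jωC
Y = (0.000385 − j0.000936) S
|Y| = 0.00101 S → |Z| = 1/|Y| = 988 Ω, ∠Z = −∠Y = 67.7°

67.7°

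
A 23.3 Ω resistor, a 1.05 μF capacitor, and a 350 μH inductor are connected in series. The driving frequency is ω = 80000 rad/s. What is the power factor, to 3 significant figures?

0.823

X_L = ωL = 28.0 Ω
X_C = 1/(ωC) = 11.9 Ω
Net reactance X = X_L − X_C = 16.1 Ω
Z = 23.3 + j16.1 Ω
|Z| = √(23.3² + 16.1²) = 28.3 Ω
∠Z = arctan(16.1/23.3) = 34.6°
cos φ = cos(34.6°) = 0.823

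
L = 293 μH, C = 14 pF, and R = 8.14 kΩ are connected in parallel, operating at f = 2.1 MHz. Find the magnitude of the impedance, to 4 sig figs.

6974 Ω

ω = 2πf = 1.319e+07 rad/s
X_L = ωL = 3866 Ω
X_C = 1/(ωC) = 5413 Ω
Parallel: admittances add. Y = 1/R + 1/(jωL) + jωC
Y = (0.0001229 − j7.394e-05) S
|Y| = 0.0001434 S → |Z| = 1/|Y| = 6974 Ω, ∠Z = −∠Y = 31.04°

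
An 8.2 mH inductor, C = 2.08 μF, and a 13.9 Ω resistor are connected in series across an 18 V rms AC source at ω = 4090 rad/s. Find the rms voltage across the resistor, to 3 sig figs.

2.94 V

X_L = ωL = 33.5 Ω
X_C = 1/(ωC) = 118 Ω
Net reactance X = X_L − X_C = -84.0 Ω
Z = 13.9 − j84.0 Ω
|Z| = √(13.9² + 84.0²) = 85.2 Ω
I = V/|Z| = 211 mA
V_R = I·|Z_R| = 0.211 × 13.9 = 2.94 V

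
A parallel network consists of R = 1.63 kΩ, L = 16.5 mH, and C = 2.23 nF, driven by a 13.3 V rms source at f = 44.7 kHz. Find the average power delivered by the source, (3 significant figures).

109 mW

ω = 2πf = 280900 rad/s
X_L = ωL = 4630 Ω
X_C = 1/(ωC) = 1600 Ω
Parallel: admittances add. Y = 1/R + 1/(jωL) + jωC
Y = (0.000613 + j0.000411) S
|Y| = 0.000738 S → |Z| = 1/|Y| = 1350 Ω, ∠Z = −∠Y = -33.8°
I = V/|Z| = 9.82 mA
P = VI cos φ = 13.3 × 0.00982 × cos(-33.8°) = 109 mW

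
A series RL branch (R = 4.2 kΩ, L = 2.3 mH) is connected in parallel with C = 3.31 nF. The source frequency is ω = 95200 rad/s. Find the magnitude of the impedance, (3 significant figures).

2600 Ω

X_L = ωL = 219 Ω
X_C = 1/(ωC) = 3170 Ω
Branch 1 (R+jX_L): Z₁ = 4200 + j219 Ω, |Z₁| = 4210 Ω
Branch 2 (−jX_C): Z₂ = −j3170 Ω
Parallel: Z = Z₁Z₂/(Z₁+Z₂), |Z| = 2600 Ω, ∠Z = -51.9°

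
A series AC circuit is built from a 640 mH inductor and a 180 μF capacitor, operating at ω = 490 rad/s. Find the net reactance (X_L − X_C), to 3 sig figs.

302 Ω

X_L = ωL = 314 Ω
X_C = 1/(ωC) = 11.3 Ω
X = 314 − 11.3 = 302 Ω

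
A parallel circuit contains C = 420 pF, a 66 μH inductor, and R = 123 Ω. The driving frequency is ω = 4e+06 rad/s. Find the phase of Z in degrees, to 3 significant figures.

X_L = ωL = 264 Ω
X_C = 1/(ωC) = 595 Ω
Parallel: admittances add. Y = 1/R + 1/(jωL) + jωC
Y = (0.00813 − j0.00211) S
|Y| = 0.00840 S → |Z| = 1/|Y| = 119 Ω, ∠Z = −∠Y = 14.5°

14.5°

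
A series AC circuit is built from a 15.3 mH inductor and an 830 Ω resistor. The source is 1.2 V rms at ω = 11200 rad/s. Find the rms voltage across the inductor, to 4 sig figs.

0.2426 V

X_L = ωL = 171.4 Ω
Z = 830.0 + j171.4 Ω
|Z| = √(830.0² + 171.4²) = 847.5 Ω
I = V/|Z| = 1.416 mA
V_L = I·|Z_L| = 0.001416 × 171.4 = 0.2426 V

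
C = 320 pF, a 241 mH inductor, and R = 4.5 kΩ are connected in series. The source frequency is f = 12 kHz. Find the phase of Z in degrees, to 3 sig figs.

-79.1°

ω = 2πf = 75400 rad/s
X_L = ωL = 18200 Ω
X_C = 1/(ωC) = 41400 Ω
Net reactance X = X_L − X_C = -23300 Ω
Z = 4500 − j23300 Ω
|Z| = √(4500² + 23300²) = 23700 Ω
∠Z = arctan(-23300/4500) = -79.1°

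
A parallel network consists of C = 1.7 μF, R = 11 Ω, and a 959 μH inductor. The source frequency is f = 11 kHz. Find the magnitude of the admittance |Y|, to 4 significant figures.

136.9 mS

ω = 2πf = 69120 rad/s
X_L = ωL = 66.28 Ω
X_C = 1/(ωC) = 8.511 Ω
Parallel: admittances add. Y = 1/R + 1/(jωL) + jωC
Y = (0.09091 + j0.1024) S
|Y| = 0.1369 S → |Z| = 1/|Y| = 7.303 Ω, ∠Z = −∠Y = -48.40°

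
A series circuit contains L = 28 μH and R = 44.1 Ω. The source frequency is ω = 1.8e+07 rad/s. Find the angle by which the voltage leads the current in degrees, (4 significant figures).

X_L = ωL = 504.0 Ω
Z = 44.10 + j504.0 Ω
|Z| = √(44.10² + 504.0²) = 505.9 Ω
∠Z = arctan(504.0/44.10) = 85.00°

85.00°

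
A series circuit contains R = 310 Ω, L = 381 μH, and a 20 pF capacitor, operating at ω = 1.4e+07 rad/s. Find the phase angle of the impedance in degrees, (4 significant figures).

X_L = ωL = 5334 Ω
X_C = 1/(ωC) = 3571 Ω
Net reactance X = X_L − X_C = 1763 Ω
Z = 310.0 + j1763 Ω
|Z| = √(310.0² + 1763²) = 1790 Ω
∠Z = arctan(1763/310.0) = 80.02°

80.02°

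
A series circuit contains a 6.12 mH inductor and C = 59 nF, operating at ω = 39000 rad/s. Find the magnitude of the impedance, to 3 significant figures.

196 Ω

X_L = ωL = 239 Ω
X_C = 1/(ωC) = 435 Ω
Net reactance X = X_L − X_C = -196 Ω
Z = − j196 Ω
|Z| = √(0² + 196²) = 196 Ω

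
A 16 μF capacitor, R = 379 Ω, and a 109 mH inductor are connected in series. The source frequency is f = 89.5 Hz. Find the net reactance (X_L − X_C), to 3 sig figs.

-49.8 Ω

ω = 2πf = 562.3 rad/s
X_L = ωL = 61.3 Ω
X_C = 1/(ωC) = 111 Ω
X = 61.3 − 111 = -49.8 Ω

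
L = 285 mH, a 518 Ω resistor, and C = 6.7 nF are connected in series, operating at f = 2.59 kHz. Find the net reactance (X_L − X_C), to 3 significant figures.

ω = 2πf = 16270 rad/s
X_L = ωL = 4640 Ω
X_C = 1/(ωC) = 9170 Ω
X = 4640 − 9170 = -4530 Ω

-4530 Ω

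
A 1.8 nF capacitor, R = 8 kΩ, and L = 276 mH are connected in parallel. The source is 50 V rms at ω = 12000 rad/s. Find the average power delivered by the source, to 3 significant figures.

312 mW

X_L = ωL = 3310 Ω
X_C = 1/(ωC) = 46300 Ω
Parallel: admittances add. Y = 1/R + 1/(jωL) + jωC
Y = (0.000125 − j0.000280) S
|Y| = 0.000307 S → |Z| = 1/|Y| = 3260 Ω, ∠Z = −∠Y = 66.0°
I = V/|Z| = 15.3 mA
P = VI cos φ = 50 × 0.0153 × cos(66.0°) = 312 mW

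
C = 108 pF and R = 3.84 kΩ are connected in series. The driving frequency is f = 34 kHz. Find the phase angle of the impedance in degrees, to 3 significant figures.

ω = 2πf = 213600 rad/s
X_C = 1/(ωC) = 43300 Ω
Z = 3840 − j43300 Ω
|Z| = √(3840² + 43300²) = 43500 Ω
∠Z = arctan(-43300/3840) = -84.9°

-84.9°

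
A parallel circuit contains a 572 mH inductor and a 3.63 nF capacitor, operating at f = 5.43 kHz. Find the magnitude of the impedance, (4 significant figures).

13770 Ω

ω = 2πf = 34120 rad/s
X_L = ωL = 19520 Ω
X_C = 1/(ωC) = 8074 Ω
Parallel: admittances add. Y = 1/(jωL) + jωC
Y = (0 + j7.261e-05) S
|Y| = 7.261e-05 S → |Z| = 1/|Y| = 13770 Ω, ∠Z = −∠Y = -90.00°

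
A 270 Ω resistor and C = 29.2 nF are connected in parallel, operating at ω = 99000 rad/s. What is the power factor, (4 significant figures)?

X_C = 1/(ωC) = 345.9 Ω
Parallel: admittances add. Y = 1/R + jωC
Y = (0.003704 + j0.002891) S
|Y| = 0.004698 S → |Z| = 1/|Y| = 212.8 Ω, ∠Z = −∠Y = -37.97°
cos φ = cos(-37.97°) = 0.7883

0.7883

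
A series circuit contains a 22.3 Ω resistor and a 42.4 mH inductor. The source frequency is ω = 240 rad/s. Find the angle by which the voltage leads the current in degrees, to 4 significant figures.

X_L = ωL = 10.18 Ω
Z = 22.30 + j10.18 Ω
|Z| = √(22.30² + 10.18²) = 24.51 Ω
∠Z = arctan(10.18/22.30) = 24.53°

24.53°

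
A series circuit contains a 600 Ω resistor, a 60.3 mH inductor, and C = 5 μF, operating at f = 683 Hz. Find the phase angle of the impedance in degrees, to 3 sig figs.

19.5°

ω = 2πf = 4291 rad/s
X_L = ωL = 259 Ω
X_C = 1/(ωC) = 46.6 Ω
Net reactance X = X_L − X_C = 212 Ω
Z = 600 + j212 Ω
|Z| = √(600² + 212²) = 636 Ω
∠Z = arctan(212/600) = 19.5°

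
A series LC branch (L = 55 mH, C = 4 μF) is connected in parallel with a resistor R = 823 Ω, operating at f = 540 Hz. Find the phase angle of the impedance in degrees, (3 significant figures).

ω = 2πf = 3393 rad/s
X_L = ωL = 187 Ω
X_C = 1/(ωC) = 73.7 Ω
Branch 1: Z₁ = R = 823 Ω
Branch 2 (series LC): Z₂ = j(X_L − X_C) = j113 Ω
Parallel: Z = Z₁Z₂/(Z₁+Z₂), |Z| = 112 Ω, ∠Z = 82.2°

82.2°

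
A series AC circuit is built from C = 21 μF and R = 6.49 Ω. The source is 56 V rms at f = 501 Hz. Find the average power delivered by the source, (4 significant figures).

75.11 W

ω = 2πf = 3148 rad/s
X_C = 1/(ωC) = 15.13 Ω
Z = 6.490 − j15.13 Ω
|Z| = √(6.490² + 15.13²) = 16.46 Ω
∠Z = arctan(-15.13/6.490) = -66.78°
I = V/|Z| = 3.402 A
P = VI cos φ = 56 × 3.402 × cos(-66.78°) = 75.11 W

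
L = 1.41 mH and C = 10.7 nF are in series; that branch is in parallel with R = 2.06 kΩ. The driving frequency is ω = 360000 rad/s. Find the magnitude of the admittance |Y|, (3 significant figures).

4.06 mS

X_L = ωL = 508 Ω
X_C = 1/(ωC) = 260 Ω
Branch 1: Z₁ = R = 2060 Ω
Branch 2 (series LC): Z₂ = j(X_L − X_C) = j248 Ω
Parallel: Z = Z₁Z₂/(Z₁+Z₂), |Z| = 246 Ω, ∠Z = 83.1°
|Y| = 1/|Z| = 4.06 mS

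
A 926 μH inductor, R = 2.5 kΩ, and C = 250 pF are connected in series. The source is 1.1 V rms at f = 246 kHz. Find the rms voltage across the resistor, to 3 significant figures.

0.998 V

ω = 2πf = 1.546e+06 rad/s
X_L = ωL = 1430 Ω
X_C = 1/(ωC) = 2590 Ω
Net reactance X = X_L − X_C = -1160 Ω
Z = 2500 − j1160 Ω
|Z| = √(2500² + 1160²) = 2750 Ω
I = V/|Z| = 399 μA
V_R = I·|Z_R| = 0.000399 × 2500 = 0.998 V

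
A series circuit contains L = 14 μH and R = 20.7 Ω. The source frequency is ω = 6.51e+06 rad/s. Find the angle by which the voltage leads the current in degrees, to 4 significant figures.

X_L = ωL = 91.14 Ω
Z = 20.70 + j91.14 Ω
|Z| = √(20.70² + 91.14²) = 93.46 Ω
∠Z = arctan(91.14/20.70) = 77.20°

77.20°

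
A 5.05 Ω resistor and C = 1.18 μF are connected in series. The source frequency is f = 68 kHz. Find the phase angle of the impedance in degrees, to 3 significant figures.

-21.4°

ω = 2πf = 427300 rad/s
X_C = 1/(ωC) = 1.98 Ω
Z = 5.05 − j1.98 Ω
|Z| = √(5.05² + 1.98²) = 5.43 Ω
∠Z = arctan(-1.98/5.05) = -21.4°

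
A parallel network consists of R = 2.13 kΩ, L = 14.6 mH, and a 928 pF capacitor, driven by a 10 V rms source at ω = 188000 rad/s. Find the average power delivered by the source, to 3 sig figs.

46.9 mW

X_L = ωL = 2740 Ω
X_C = 1/(ωC) = 5730 Ω
Parallel: admittances add. Y = 1/R + 1/(jωL) + jωC
Y = (0.000469 − j0.000190) S
|Y| = 0.000506 S → |Z| = 1/|Y| = 1970 Ω, ∠Z = −∠Y = 22.0°
I = V/|Z| = 5.06 mA
P = VI cos φ = 10 × 0.00506 × cos(22.0°) = 46.9 mW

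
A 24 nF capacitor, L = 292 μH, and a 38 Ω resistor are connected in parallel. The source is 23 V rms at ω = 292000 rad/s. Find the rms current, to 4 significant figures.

614.9 mA

X_L = ωL = 85.26 Ω
X_C = 1/(ωC) = 142.7 Ω
Parallel: admittances add. Y = 1/R + 1/(jωL) + jωC
Y = (0.02632 − j0.004720) S
|Y| = 0.02674 S → |Z| = 1/|Y| = 37.40 Ω, ∠Z = −∠Y = 10.17°
I = V/|Z| = 23/37.40 = 614.9 mA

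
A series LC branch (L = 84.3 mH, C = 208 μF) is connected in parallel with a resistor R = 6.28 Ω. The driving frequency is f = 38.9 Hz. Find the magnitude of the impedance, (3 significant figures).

0.924 Ω

ω = 2πf = 244.4 rad/s
X_L = ωL = 20.6 Ω
X_C = 1/(ωC) = 19.7 Ω
Branch 1: Z₁ = R = 6.28 Ω
Branch 2 (series LC): Z₂ = j(X_L − X_C) = j0.934 Ω
Parallel: Z = Z₁Z₂/(Z₁+Z₂), |Z| = 0.924 Ω, ∠Z = 81.5°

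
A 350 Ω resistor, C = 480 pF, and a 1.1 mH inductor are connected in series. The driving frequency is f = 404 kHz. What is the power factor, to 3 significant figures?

ω = 2πf = 2.538e+06 rad/s
X_L = ωL = 2790 Ω
X_C = 1/(ωC) = 821 Ω
Net reactance X = X_L − X_C = 1970 Ω
Z = 350 + j1970 Ω
|Z| = √(350² + 1970²) = 2000 Ω
∠Z = arctan(1970/350) = 79.9°
cos φ = cos(79.9°) = 0.175

0.175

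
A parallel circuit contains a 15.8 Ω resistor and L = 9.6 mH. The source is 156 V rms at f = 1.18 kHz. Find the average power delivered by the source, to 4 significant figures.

ω = 2πf = 7414 rad/s
X_L = ωL = 71.18 Ω
Parallel: admittances add. Y = 1/R + 1/(jωL)
Y = (0.06329 − j0.01405) S
|Y| = 0.06483 S → |Z| = 1/|Y| = 15.42 Ω, ∠Z = −∠Y = 12.52°
I = V/|Z| = 10.11 A
P = VI cos φ = 156 × 10.11 × cos(12.52°) = 1.540 kW

1.540 kW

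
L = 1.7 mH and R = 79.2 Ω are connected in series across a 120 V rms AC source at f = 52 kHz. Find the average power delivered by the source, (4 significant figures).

ω = 2πf = 326700 rad/s
X_L = ωL = 555.4 Ω
Z = 79.20 + j555.4 Ω
|Z| = √(79.20² + 555.4²) = 561.1 Ω
∠Z = arctan(555.4/79.20) = 81.88°
I = V/|Z| = 213.9 mA
P = VI cos φ = 120 × 0.2139 × cos(81.88°) = 3.623 W

3.623 W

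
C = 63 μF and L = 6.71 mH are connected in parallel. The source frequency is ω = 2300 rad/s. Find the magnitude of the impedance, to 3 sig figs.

X_L = ωL = 15.4 Ω
X_C = 1/(ωC) = 6.90 Ω
Parallel: admittances add. Y = 1/(jωL) + jωC
Y = (0 + j0.0801) S
|Y| = 0.0801 S → |Z| = 1/|Y| = 12.5 Ω, ∠Z = −∠Y = -90.0°

12.5 Ω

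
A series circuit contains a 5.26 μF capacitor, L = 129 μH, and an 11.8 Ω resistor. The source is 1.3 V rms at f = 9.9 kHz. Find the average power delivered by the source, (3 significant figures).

122 mW

ω = 2πf = 62200 rad/s
X_L = ωL = 8.02 Ω
X_C = 1/(ωC) = 3.06 Ω
Net reactance X = X_L − X_C = 4.97 Ω
Z = 11.8 + j4.97 Ω
|Z| = √(11.8² + 4.97²) = 12.8 Ω
∠Z = arctan(4.97/11.8) = 22.8°
I = V/|Z| = 102 mA
P = VI cos φ = 1.3 × 0.102 × cos(22.8°) = 122 mW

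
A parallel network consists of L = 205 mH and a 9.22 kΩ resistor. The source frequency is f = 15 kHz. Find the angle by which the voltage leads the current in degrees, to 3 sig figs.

25.5°

ω = 2πf = 94250 rad/s
X_L = ωL = 19300 Ω
Parallel: admittances add. Y = 1/R + 1/(jωL)
Y = (0.000108 − j5.18e-05) S
|Y| = 0.000120 S → |Z| = 1/|Y| = 8320 Ω, ∠Z = −∠Y = 25.5°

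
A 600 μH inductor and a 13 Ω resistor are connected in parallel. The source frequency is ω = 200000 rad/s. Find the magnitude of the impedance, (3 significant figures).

12.9 Ω

X_L = ωL = 120 Ω
Parallel: admittances add. Y = 1/R + 1/(jωL)
Y = (0.0769 − j0.00833) S
|Y| = 0.0774 S → |Z| = 1/|Y| = 12.9 Ω, ∠Z = −∠Y = 6.18°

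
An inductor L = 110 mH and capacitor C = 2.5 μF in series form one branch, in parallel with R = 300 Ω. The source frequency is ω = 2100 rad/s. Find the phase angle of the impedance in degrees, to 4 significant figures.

82.31°

X_L = ωL = 231.0 Ω
X_C = 1/(ωC) = 190.5 Ω
Branch 1: Z₁ = R = 300.0 Ω
Branch 2 (series LC): Z₂ = j(X_L − X_C) = j40.52 Ω
Parallel: Z = Z₁Z₂/(Z₁+Z₂), |Z| = 40.16 Ω, ∠Z = 82.31°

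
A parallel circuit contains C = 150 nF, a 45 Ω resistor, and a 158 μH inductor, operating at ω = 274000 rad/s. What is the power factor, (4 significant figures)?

0.7770

X_L = ωL = 43.29 Ω
X_C = 1/(ωC) = 24.33 Ω
Parallel: admittances add. Y = 1/R + 1/(jωL) + jωC
Y = (0.02222 + j0.01800) S
|Y| = 0.02860 S → |Z| = 1/|Y| = 34.97 Ω, ∠Z = −∠Y = -39.01°
cos φ = cos(-39.01°) = 0.7770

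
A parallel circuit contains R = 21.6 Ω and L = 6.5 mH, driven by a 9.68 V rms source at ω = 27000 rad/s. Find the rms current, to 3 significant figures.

X_L = ωL = 176 Ω
Parallel: admittances add. Y = 1/R + 1/(jωL)
Y = (0.0463 − j0.00570) S
|Y| = 0.0466 S → |Z| = 1/|Y| = 21.4 Ω, ∠Z = −∠Y = 7.02°
I = V/|Z| = 9.68/21.4 = 452 mA

452 mA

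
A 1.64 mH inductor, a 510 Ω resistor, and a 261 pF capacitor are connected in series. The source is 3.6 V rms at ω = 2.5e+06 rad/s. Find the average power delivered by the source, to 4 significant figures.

X_L = ωL = 4100 Ω
X_C = 1/(ωC) = 1533 Ω
Net reactance X = X_L − X_C = 2567 Ω
Z = 510.0 + j2567 Ω
|Z| = √(510.0² + 2567²) = 2618 Ω
∠Z = arctan(2567/510.0) = 78.76°
I = V/|Z| = 1.375 mA
P = VI cos φ = 3.6 × 0.001375 × cos(78.76°) = 964.6 μW

964.6 μW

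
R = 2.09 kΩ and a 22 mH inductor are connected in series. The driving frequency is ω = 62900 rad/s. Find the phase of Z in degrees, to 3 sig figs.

33.5°

X_L = ωL = 1380 Ω
Z = 2090 + j1380 Ω
|Z| = √(2090² + 1380²) = 2510 Ω
∠Z = arctan(1380/2090) = 33.5°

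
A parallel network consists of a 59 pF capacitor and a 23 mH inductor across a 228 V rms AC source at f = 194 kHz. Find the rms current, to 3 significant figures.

ω = 2πf = 1.219e+06 rad/s
X_L = ωL = 28000 Ω
X_C = 1/(ωC) = 13900 Ω
Parallel: admittances add. Y = 1/(jωL) + jωC
Y = (0 + j3.62e-05) S
|Y| = 3.62e-05 S → |Z| = 1/|Y| = 27600 Ω, ∠Z = −∠Y = -90.0°
I = V/|Z| = 228/27600 = 8.26 mA

8.26 mA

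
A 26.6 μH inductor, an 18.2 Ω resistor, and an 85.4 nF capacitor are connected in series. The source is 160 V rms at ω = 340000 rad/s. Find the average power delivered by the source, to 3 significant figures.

477 W

X_L = ωL = 9.04 Ω
X_C = 1/(ωC) = 34.4 Ω
Net reactance X = X_L − X_C = -25.4 Ω
Z = 18.2 − j25.4 Ω
|Z| = √(18.2² + 25.4²) = 31.2 Ω
∠Z = arctan(-25.4/18.2) = -54.4°
I = V/|Z| = 5.12 A
P = VI cos φ = 160 × 5.12 × cos(-54.4°) = 477 W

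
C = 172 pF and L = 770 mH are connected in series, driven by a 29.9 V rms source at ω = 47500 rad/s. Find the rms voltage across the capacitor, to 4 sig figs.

42.64 V

X_L = ωL = 36580 Ω
X_C = 1/(ωC) = 122400 Ω
Net reactance X = X_L − X_C = -85820 Ω
Z = − j85820 Ω
|Z| = √(0² + 85820²) = 85820 Ω
I = V/|Z| = 348.4 μA
V_C = I·|Z_C| = 0.0003484 × 122400 = 42.64 V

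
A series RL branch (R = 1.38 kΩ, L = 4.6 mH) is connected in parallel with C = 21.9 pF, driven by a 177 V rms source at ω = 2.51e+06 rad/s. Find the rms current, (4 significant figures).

X_L = ωL = 11550 Ω
X_C = 1/(ωC) = 18190 Ω
Branch 1 (R+jX_L): Z₁ = 1380 + j11550 Ω, |Z₁| = 11630 Ω
Branch 2 (−jX_C): Z₂ = −j18190 Ω
Parallel: Z = Z₁Z₂/(Z₁+Z₂), |Z| = 31160 Ω, ∠Z = 71.45°
I = V/|Z| = 177/31160 = 5.680 mA

5.680 mA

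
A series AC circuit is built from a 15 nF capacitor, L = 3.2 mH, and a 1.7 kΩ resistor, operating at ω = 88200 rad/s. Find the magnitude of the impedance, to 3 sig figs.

1760 Ω

X_L = ωL = 282 Ω
X_C = 1/(ωC) = 756 Ω
Net reactance X = X_L − X_C = -474 Ω
Z = 1700 − j474 Ω
|Z| = √(1700² + 474²) = 1760 Ω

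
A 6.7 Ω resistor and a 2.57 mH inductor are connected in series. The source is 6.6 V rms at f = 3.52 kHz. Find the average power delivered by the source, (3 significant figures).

89.1 mW

ω = 2πf = 22120 rad/s
X_L = ωL = 56.8 Ω
Z = 6.70 + j56.8 Ω
|Z| = √(6.70² + 56.8²) = 57.2 Ω
∠Z = arctan(56.8/6.70) = 83.3°
I = V/|Z| = 115 mA
P = VI cos φ = 6.6 × 0.115 × cos(83.3°) = 89.1 mW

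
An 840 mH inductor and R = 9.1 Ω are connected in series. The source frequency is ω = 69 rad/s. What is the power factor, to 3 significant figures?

0.155

X_L = ωL = 58.0 Ω
Z = 9.10 + j58.0 Ω
|Z| = √(9.10² + 58.0²) = 58.7 Ω
∠Z = arctan(58.0/9.10) = 81.1°
cos φ = cos(81.1°) = 0.155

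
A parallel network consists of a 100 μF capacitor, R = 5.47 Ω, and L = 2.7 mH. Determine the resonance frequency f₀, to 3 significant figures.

ω₀ = 1/√(LC) = 1/√(0.0027 × 0.0001) = 1925 rad/s
f₀ = ω₀/(2π) = 306 Hz

306 Hz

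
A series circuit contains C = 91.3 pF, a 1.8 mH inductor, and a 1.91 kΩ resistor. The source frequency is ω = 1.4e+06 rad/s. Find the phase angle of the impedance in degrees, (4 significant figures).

-70.19°

X_L = ωL = 2520 Ω
X_C = 1/(ωC) = 7824 Ω
Net reactance X = X_L − X_C = -5304 Ω
Z = 1910 − j5304 Ω
|Z| = √(1910² + 5304²) = 5637 Ω
∠Z = arctan(-5304/1910) = -70.19°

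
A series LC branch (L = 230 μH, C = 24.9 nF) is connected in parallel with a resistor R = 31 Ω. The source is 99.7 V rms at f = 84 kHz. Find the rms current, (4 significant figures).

ω = 2πf = 527800 rad/s
X_L = ωL = 121.4 Ω
X_C = 1/(ωC) = 76.09 Ω
Branch 1: Z₁ = R = 31.00 Ω
Branch 2 (series LC): Z₂ = j(X_L − X_C) = j45.30 Ω
Parallel: Z = Z₁Z₂/(Z₁+Z₂), |Z| = 25.58 Ω, ∠Z = 34.39°
I = V/|Z| = 99.7/25.58 = 3.897 A

3.897 A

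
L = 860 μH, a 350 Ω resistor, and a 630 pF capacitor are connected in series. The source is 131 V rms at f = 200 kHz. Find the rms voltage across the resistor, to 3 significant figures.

ω = 2πf = 1.257e+06 rad/s
X_L = ωL = 1080 Ω
X_C = 1/(ωC) = 1260 Ω
Net reactance X = X_L − X_C = -182 Ω
Z = 350 − j182 Ω
|Z| = √(350² + 182²) = 395 Ω
I = V/|Z| = 332 mA
V_R = I·|Z_R| = 0.332 × 350 = 116 V

116 V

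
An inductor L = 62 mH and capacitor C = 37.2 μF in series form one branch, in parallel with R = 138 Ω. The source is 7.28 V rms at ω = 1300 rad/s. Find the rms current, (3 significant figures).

X_L = ωL = 80.6 Ω
X_C = 1/(ωC) = 20.7 Ω
Branch 1: Z₁ = R = 138 Ω
Branch 2 (series LC): Z₂ = j(X_L − X_C) = j59.9 Ω
Parallel: Z = Z₁Z₂/(Z₁+Z₂), |Z| = 55.0 Ω, ∠Z = 66.5°
I = V/|Z| = 7.28/55.0 = 132 mA

132 mA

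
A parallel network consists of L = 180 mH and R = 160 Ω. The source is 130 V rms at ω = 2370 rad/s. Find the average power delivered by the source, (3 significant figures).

X_L = ωL = 427 Ω
Parallel: admittances add. Y = 1/R + 1/(jωL)
Y = (0.00625 − j0.00234) S
|Y| = 0.00668 S → |Z| = 1/|Y| = 150 Ω, ∠Z = −∠Y = 20.6°
I = V/|Z| = 868 mA
P = VI cos φ = 130 × 0.868 × cos(20.6°) = 106 W

106 W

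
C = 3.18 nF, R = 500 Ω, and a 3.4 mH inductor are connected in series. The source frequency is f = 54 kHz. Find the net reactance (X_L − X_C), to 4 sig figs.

226.8 Ω

ω = 2πf = 339300 rad/s
X_L = ωL = 1154 Ω
X_C = 1/(ωC) = 926.8 Ω
X = 1154 − 926.8 = 226.8 Ω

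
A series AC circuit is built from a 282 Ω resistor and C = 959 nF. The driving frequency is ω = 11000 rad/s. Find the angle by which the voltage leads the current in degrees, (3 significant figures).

-18.6°

X_C = 1/(ωC) = 94.8 Ω
Z = 282 − j94.8 Ω
|Z| = √(282² + 94.8²) = 298 Ω
∠Z = arctan(-94.8/282) = -18.6°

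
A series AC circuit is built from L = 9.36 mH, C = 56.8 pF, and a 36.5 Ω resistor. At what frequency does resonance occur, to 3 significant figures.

218 kHz

ω₀ = 1/√(LC) = 1/√(0.00936 × 5.68e-11) = 1.371e+06 rad/s
f₀ = ω₀/(2π) = 218 kHz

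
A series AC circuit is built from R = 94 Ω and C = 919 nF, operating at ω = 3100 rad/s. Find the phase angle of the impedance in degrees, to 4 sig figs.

-75.01°

X_C = 1/(ωC) = 351.0 Ω
Z = 94.00 − j351.0 Ω
|Z| = √(94.00² + 351.0²) = 363.4 Ω
∠Z = arctan(-351.0/94.00) = -75.01°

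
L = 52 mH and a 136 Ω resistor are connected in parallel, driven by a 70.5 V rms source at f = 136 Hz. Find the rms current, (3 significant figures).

1.67 A

ω = 2πf = 854.5 rad/s
X_L = ωL = 44.4 Ω
Parallel: admittances add. Y = 1/R + 1/(jωL)
Y = (0.00735 − j0.0225) S
|Y| = 0.0237 S → |Z| = 1/|Y| = 42.2 Ω, ∠Z = −∠Y = 71.9°
I = V/|Z| = 70.5/42.2 = 1.67 A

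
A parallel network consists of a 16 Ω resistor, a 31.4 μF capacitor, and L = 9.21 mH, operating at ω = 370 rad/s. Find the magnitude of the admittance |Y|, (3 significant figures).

289 mS

X_L = ωL = 3.41 Ω
X_C = 1/(ωC) = 86.1 Ω
Parallel: admittances add. Y = 1/R + 1/(jωL) + jωC
Y = (0.0625 − j0.282) S
|Y| = 0.289 S → |Z| = 1/|Y| = 3.46 Ω, ∠Z = −∠Y = 77.5°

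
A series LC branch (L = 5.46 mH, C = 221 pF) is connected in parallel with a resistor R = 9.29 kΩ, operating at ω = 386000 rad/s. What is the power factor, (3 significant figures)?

0.719

X_L = ωL = 2110 Ω
X_C = 1/(ωC) = 11700 Ω
Branch 1: Z₁ = R = 9290 Ω
Branch 2 (series LC): Z₂ = j(X_L − X_C) = −j9610 Ω
Parallel: Z = Z₁Z₂/(Z₁+Z₂), |Z| = 6680 Ω, ∠Z = -44.0°
cos φ = cos(-44.0°) = 0.719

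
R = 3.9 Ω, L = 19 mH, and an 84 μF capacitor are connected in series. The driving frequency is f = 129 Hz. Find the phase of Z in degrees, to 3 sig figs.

10.4°

ω = 2πf = 810.5 rad/s
X_L = ωL = 15.4 Ω
X_C = 1/(ωC) = 14.7 Ω
Net reactance X = X_L − X_C = 0.712 Ω
Z = 3.90 + j0.712 Ω
|Z| = √(3.90² + 0.712²) = 3.96 Ω
∠Z = arctan(0.712/3.90) = 10.4°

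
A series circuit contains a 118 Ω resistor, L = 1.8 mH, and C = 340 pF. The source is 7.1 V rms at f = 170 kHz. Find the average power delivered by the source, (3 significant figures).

ω = 2πf = 1.068e+06 rad/s
X_L = ωL = 1920 Ω
X_C = 1/(ωC) = 2750 Ω
Net reactance X = X_L − X_C = -831 Ω
Z = 118 − j831 Ω
|Z| = √(118² + 831²) = 839 Ω
∠Z = arctan(-831/118) = -81.9°
I = V/|Z| = 8.46 mA
P = VI cos φ = 7.1 × 0.00846 × cos(-81.9°) = 8.45 mW

8.45 mW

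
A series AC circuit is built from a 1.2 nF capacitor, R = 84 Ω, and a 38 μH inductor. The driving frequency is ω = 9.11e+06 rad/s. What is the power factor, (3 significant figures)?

X_L = ωL = 346 Ω
X_C = 1/(ωC) = 91.5 Ω
Net reactance X = X_L − X_C = 255 Ω
Z = 84.0 + j255 Ω
|Z| = √(84.0² + 255²) = 268 Ω
∠Z = arctan(255/84.0) = 71.7°
cos φ = cos(71.7°) = 0.313

0.313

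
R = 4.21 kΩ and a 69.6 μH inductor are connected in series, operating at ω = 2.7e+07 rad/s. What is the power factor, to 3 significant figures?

X_L = ωL = 1880 Ω
Z = 4210 + j1880 Ω
|Z| = √(4210² + 1880²) = 4610 Ω
∠Z = arctan(1880/4210) = 24.1°
cos φ = cos(24.1°) = 0.913

0.913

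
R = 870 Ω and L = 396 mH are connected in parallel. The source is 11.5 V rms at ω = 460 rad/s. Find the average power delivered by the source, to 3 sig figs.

X_L = ωL = 182 Ω
Parallel: admittances add. Y = 1/R + 1/(jωL)
Y = (0.00115 − j0.00549) S
|Y| = 0.00561 S → |Z| = 1/|Y| = 178 Ω, ∠Z = −∠Y = 78.2°
I = V/|Z| = 64.5 mA
P = VI cos φ = 11.5 × 0.0645 × cos(78.2°) = 152 mW

152 mW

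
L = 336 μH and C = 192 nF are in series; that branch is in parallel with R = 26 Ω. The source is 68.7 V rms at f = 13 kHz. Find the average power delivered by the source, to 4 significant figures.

ω = 2πf = 81680 rad/s
X_L = ωL = 27.44 Ω
X_C = 1/(ωC) = 63.76 Ω
Branch 1: Z₁ = R = 26.00 Ω
Branch 2 (series LC): Z₂ = j(X_L − X_C) = −j36.32 Ω
Parallel: Z = Z₁Z₂/(Z₁+Z₂), |Z| = 21.14 Ω, ∠Z = -35.60°
I = V/|Z| = 3.250 A
P = VI cos φ = 68.7 × 3.250 × cos(-35.60°) = 181.5 W

181.5 W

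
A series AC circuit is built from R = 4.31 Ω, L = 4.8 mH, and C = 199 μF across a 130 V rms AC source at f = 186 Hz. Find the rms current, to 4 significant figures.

ω = 2πf = 1169 rad/s
X_L = ωL = 5.610 Ω
X_C = 1/(ωC) = 4.300 Ω
Net reactance X = X_L − X_C = 1.310 Ω
Z = 4.310 + j1.310 Ω
|Z| = √(4.310² + 1.310²) = 4.505 Ω
I = V/|Z| = 130/4.505 = 28.86 A

28.86 A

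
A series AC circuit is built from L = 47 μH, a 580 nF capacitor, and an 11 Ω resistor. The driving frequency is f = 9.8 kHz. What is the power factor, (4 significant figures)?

0.4013

ω = 2πf = 61580 rad/s
X_L = ωL = 2.894 Ω
X_C = 1/(ωC) = 28.00 Ω
Net reactance X = X_L − X_C = -25.11 Ω
Z = 11.00 − j25.11 Ω
|Z| = √(11.00² + 25.11²) = 27.41 Ω
∠Z = arctan(-25.11/11.00) = -66.34°
cos φ = cos(-66.34°) = 0.4013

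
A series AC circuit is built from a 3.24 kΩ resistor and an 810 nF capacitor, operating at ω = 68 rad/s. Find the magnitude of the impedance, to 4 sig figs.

18440 Ω

X_C = 1/(ωC) = 18160 Ω
Z = 3240 − j18160 Ω
|Z| = √(3240² + 18160²) = 18440 Ω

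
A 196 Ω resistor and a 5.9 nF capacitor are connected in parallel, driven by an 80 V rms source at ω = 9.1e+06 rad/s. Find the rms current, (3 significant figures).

X_C = 1/(ωC) = 18.6 Ω
Parallel: admittances add. Y = 1/R + jωC
Y = (0.00510 + j0.0537) S
|Y| = 0.0539 S → |Z| = 1/|Y| = 18.5 Ω, ∠Z = −∠Y = -84.6°
I = V/|Z| = 80/18.5 = 4.31 A

4.31 A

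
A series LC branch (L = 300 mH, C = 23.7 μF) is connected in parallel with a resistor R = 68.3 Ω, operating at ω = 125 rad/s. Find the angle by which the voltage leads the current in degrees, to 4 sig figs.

-12.82°

X_L = ωL = 37.50 Ω
X_C = 1/(ωC) = 337.6 Ω
Branch 1: Z₁ = R = 68.30 Ω
Branch 2 (series LC): Z₂ = j(X_L − X_C) = −j300.1 Ω
Parallel: Z = Z₁Z₂/(Z₁+Z₂), |Z| = 66.60 Ω, ∠Z = -12.82°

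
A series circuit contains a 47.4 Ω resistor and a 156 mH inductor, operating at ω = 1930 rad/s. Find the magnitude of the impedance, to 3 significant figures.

X_L = ωL = 301 Ω
Z = 47.4 + j301 Ω
|Z| = √(47.4² + 301²) = 305 Ω

305 Ω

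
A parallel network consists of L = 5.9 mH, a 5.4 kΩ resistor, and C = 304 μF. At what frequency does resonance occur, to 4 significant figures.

118.8 Hz

ω₀ = 1/√(LC) = 1/√(0.0059 × 0.000304) = 746.7 rad/s
f₀ = ω₀/(2π) = 118.8 Hz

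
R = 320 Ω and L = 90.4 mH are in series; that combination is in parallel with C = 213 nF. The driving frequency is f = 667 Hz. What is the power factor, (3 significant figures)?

0.895

ω = 2πf = 4191 rad/s
X_L = ωL = 379 Ω
X_C = 1/(ωC) = 1120 Ω
Branch 1 (R+jX_L): Z₁ = 320 + j379 Ω, |Z₁| = 496 Ω
Branch 2 (−jX_C): Z₂ = −j1120 Ω
Parallel: Z = Z₁Z₂/(Z₁+Z₂), |Z| = 688 Ω, ∠Z = 26.5°
cos φ = cos(26.5°) = 0.895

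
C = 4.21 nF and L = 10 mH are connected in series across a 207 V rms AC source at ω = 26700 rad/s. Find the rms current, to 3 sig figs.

X_L = ωL = 267 Ω
X_C = 1/(ωC) = 8900 Ω
Net reactance X = X_L − X_C = -8630 Ω
Z = − j8630 Ω
|Z| = √(0² + 8630²) = 8630 Ω
I = V/|Z| = 207/8630 = 24.0 mA

24.0 mA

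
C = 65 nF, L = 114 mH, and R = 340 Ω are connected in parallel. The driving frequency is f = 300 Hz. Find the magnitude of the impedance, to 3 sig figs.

ω = 2πf = 1885 rad/s
X_L = ωL = 215 Ω
X_C = 1/(ωC) = 8160 Ω
Parallel: admittances add. Y = 1/R + 1/(jωL) + jωC
Y = (0.00294 − j0.00453) S
|Y| = 0.00540 S → |Z| = 1/|Y| = 185 Ω, ∠Z = −∠Y = 57.0°

185 Ω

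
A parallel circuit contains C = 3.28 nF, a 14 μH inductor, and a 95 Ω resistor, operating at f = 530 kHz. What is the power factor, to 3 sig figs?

0.707

ω = 2πf = 3.33e+06 rad/s
X_L = ωL = 46.6 Ω
X_C = 1/(ωC) = 91.6 Ω
Parallel: admittances add. Y = 1/R + 1/(jωL) + jωC
Y = (0.0105 − j0.0105) S
|Y| = 0.0149 S → |Z| = 1/|Y| = 67.2 Ω, ∠Z = −∠Y = 45.0°
cos φ = cos(45.0°) = 0.707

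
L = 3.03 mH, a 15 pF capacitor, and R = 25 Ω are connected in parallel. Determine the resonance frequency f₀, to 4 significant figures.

746.5 kHz

ω₀ = 1/√(LC) = 1/√(0.00303 × 1.5e-11) = 4.691e+06 rad/s
f₀ = ω₀/(2π) = 746.5 kHz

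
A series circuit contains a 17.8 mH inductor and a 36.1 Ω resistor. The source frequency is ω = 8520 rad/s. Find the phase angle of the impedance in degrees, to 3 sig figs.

X_L = ωL = 152 Ω
Z = 36.1 + j152 Ω
|Z| = √(36.1² + 152²) = 156 Ω
∠Z = arctan(152/36.1) = 76.6°

76.6°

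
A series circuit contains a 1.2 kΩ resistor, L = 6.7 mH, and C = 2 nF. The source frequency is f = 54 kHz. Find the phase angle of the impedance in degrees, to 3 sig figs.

ω = 2πf = 339300 rad/s
X_L = ωL = 2270 Ω
X_C = 1/(ωC) = 1470 Ω
Net reactance X = X_L − X_C = 800 Ω
Z = 1200 + j800 Ω
|Z| = √(1200² + 800²) = 1440 Ω
∠Z = arctan(800/1200) = 33.7°

33.7°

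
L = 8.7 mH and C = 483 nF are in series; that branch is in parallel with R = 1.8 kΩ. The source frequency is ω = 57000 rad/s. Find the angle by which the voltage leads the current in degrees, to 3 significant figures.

75.7°

X_L = ωL = 496 Ω
X_C = 1/(ωC) = 36.3 Ω
Branch 1: Z₁ = R = 1800 Ω
Branch 2 (series LC): Z₂ = j(X_L − X_C) = j460 Ω
Parallel: Z = Z₁Z₂/(Z₁+Z₂), |Z| = 445 Ω, ∠Z = 75.7°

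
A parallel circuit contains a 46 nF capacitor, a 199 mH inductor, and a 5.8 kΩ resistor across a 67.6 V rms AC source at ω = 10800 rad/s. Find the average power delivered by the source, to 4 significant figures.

X_L = ωL = 2149 Ω
X_C = 1/(ωC) = 2013 Ω
Parallel: admittances add. Y = 1/R + 1/(jωL) + jωC
Y = (0.0001724 + j3.151e-05) S
|Y| = 0.0001753 S → |Z| = 1/|Y| = 5705 Ω, ∠Z = −∠Y = -10.36°
I = V/|Z| = 11.85 mA
P = VI cos φ = 67.6 × 0.01185 × cos(-10.36°) = 787.9 mW

787.9 mW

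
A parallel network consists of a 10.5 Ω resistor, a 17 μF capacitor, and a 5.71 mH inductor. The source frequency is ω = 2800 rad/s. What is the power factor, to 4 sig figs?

0.9879

X_L = ωL = 15.99 Ω
X_C = 1/(ωC) = 21.01 Ω
Parallel: admittances add. Y = 1/R + 1/(jωL) + jωC
Y = (0.09524 − j0.01495) S
|Y| = 0.09640 S → |Z| = 1/|Y| = 10.37 Ω, ∠Z = −∠Y = 8.919°
cos φ = cos(8.919°) = 0.9879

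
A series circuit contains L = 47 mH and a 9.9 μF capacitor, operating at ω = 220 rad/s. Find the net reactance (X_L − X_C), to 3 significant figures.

-449 Ω

X_L = ωL = 10.3 Ω
X_C = 1/(ωC) = 459 Ω
X = 10.3 − 459 = -449 Ω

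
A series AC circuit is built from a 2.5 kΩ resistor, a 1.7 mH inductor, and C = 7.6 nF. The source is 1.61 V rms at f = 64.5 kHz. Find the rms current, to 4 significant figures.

ω = 2πf = 405300 rad/s
X_L = ωL = 689.0 Ω
X_C = 1/(ωC) = 324.7 Ω
Net reactance X = X_L − X_C = 364.3 Ω
Z = 2500 + j364.3 Ω
|Z| = √(2500² + 364.3²) = 2526 Ω
I = V/|Z| = 1.61/2526 = 637.3 μA

637.3 μA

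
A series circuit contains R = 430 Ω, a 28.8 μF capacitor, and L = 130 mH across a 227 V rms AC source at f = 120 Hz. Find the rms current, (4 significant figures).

ω = 2πf = 754.0 rad/s
X_L = ωL = 98.02 Ω
X_C = 1/(ωC) = 46.05 Ω
Net reactance X = X_L − X_C = 51.97 Ω
Z = 430.0 + j51.97 Ω
|Z| = √(430.0² + 51.97²) = 433.1 Ω
I = V/|Z| = 227/433.1 = 524.1 mA

524.1 mA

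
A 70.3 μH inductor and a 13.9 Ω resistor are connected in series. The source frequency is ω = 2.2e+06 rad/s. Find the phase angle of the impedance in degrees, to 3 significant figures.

84.9°

X_L = ωL = 155 Ω
Z = 13.9 + j155 Ω
|Z| = √(13.9² + 155²) = 155 Ω
∠Z = arctan(155/13.9) = 84.9°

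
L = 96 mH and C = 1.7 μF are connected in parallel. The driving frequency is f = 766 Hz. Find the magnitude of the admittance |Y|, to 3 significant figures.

6.02 mS

ω = 2πf = 4813 rad/s
X_L = ωL = 462 Ω
X_C = 1/(ωC) = 122 Ω
Parallel: admittances add. Y = 1/(jωL) + jωC
Y = (0 + j0.00602) S
|Y| = 0.00602 S → |Z| = 1/|Y| = 166 Ω, ∠Z = −∠Y = -90.0°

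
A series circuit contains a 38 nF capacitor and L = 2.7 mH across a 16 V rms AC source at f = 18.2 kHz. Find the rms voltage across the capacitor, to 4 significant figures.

ω = 2πf = 114400 rad/s
X_L = ωL = 308.8 Ω
X_C = 1/(ωC) = 230.1 Ω
Net reactance X = X_L − X_C = 78.63 Ω
Z = j78.63 Ω
|Z| = √(0² + 78.63²) = 78.63 Ω
I = V/|Z| = 203.5 mA
V_C = I·|Z_C| = 0.2035 × 230.1 = 46.83 V

46.83 V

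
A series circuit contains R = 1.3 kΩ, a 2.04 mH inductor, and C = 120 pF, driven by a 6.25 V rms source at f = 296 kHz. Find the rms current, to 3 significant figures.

4.25 mA

ω = 2πf = 1.86e+06 rad/s
X_L = ωL = 3790 Ω
X_C = 1/(ωC) = 4480 Ω
Net reactance X = X_L − X_C = -687 Ω
Z = 1300 − j687 Ω
|Z| = √(1300² + 687²) = 1470 Ω
I = V/|Z| = 6.25/1470 = 4.25 mA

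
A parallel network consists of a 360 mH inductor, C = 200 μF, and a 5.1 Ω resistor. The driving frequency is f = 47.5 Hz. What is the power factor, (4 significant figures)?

ω = 2πf = 298.5 rad/s
X_L = ωL = 107.4 Ω
X_C = 1/(ωC) = 16.75 Ω
Parallel: admittances add. Y = 1/R + 1/(jωL) + jωC
Y = (0.1961 + j0.05038) S
|Y| = 0.2024 S → |Z| = 1/|Y| = 4.940 Ω, ∠Z = −∠Y = -14.41°
cos φ = cos(-14.41°) = 0.9685

0.9685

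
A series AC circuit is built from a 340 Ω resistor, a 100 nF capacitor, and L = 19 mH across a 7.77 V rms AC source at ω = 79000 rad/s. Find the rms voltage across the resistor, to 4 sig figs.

1.866 V

X_L = ωL = 1501 Ω
X_C = 1/(ωC) = 126.6 Ω
Net reactance X = X_L − X_C = 1374 Ω
Z = 340.0 + j1374 Ω
|Z| = √(340.0² + 1374²) = 1416 Ω
I = V/|Z| = 5.488 mA
V_R = I·|Z_R| = 0.005488 × 340.0 = 1.866 V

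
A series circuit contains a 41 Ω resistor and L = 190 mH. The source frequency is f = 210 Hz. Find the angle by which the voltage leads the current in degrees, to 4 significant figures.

80.71°

ω = 2πf = 1319 rad/s
X_L = ωL = 250.7 Ω
Z = 41.00 + j250.7 Ω
|Z| = √(41.00² + 250.7²) = 254.0 Ω
∠Z = arctan(250.7/41.00) = 80.71°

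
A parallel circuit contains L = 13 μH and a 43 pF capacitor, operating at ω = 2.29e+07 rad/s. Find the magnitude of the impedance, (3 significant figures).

X_L = ωL = 298 Ω
X_C = 1/(ωC) = 1020 Ω
Parallel: admittances add. Y = 1/(jωL) + jωC
Y = (0 − j0.00237) S
|Y| = 0.00237 S → |Z| = 1/|Y| = 421 Ω, ∠Z = −∠Y = 90.0°

421 Ω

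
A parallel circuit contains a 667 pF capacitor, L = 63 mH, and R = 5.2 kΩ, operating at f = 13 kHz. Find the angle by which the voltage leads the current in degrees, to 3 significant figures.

36.0°

ω = 2πf = 81680 rad/s
X_L = ωL = 5150 Ω
X_C = 1/(ωC) = 18400 Ω
Parallel: admittances add. Y = 1/R + 1/(jωL) + jωC
Y = (0.000192 − j0.000140) S
|Y| = 0.000238 S → |Z| = 1/|Y| = 4210 Ω, ∠Z = −∠Y = 36.0°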